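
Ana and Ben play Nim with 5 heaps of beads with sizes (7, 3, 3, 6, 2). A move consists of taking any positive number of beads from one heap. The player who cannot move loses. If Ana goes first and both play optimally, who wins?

Ana wins

In binary:
  111  (7)
  011  (3)
  011  (3)
  110  (6)
  010  (2)
  ---
  011  (3)
The nim-sum is 3 ≠ 0, so this is an N-position: the player to move can win; Ana has a winning move.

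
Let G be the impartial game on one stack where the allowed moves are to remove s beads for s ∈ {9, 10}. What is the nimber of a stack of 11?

Compute g(0), g(1), … for moves {9, 10}:
k:     0  1  2  3  4  5  6  7  8  9 10 11
g(k):  0  0  0  0  0  0  0  0  0  1  1  1
So g(11) = 1.

1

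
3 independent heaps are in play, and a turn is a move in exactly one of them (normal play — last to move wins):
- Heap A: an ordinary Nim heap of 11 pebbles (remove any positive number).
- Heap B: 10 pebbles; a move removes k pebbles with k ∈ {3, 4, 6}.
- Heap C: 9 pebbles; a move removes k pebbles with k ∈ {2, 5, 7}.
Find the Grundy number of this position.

9

Heap A is a plain Nim heap of size 11, so its Grundy value is 11.
For heap B, compute g(0), g(1), … with moves {3, 4, 6}:
k:     0  1  2  3  4  5  6  7  8  9 10
g(k):  0  0  0  1  1  1  2  2  2  0  0
So g(10) = 0.
For heap C, compute g(0), g(1), … with moves {2, 5, 7}:
g(0) = mex{} = 0
g(1) = mex{} = 0
g(2) = mex{0} = 1
g(3) = mex{0} = 1
g(4) = mex{1} = 0
g(5) = mex{0,1} = 2
g(6) = mex{0} = 1
g(7) = mex{0,1,2} = 3
g(8) = mex{0,1} = 2
g(9) = mex{0,1,3} = 2
So g(9) = 2.
By the Sprague-Grundy theorem, the Grundy value of a sum of independent games is the XOR of the component values.
Combined value = 11 XOR 0 XOR 2 = 9.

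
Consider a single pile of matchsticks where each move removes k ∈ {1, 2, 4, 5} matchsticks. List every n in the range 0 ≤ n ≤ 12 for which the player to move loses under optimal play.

Compute g(0), g(1), … for moves {1, 2, 4, 5}:
g(0) = mex{} = 0
g(1) = mex{0} = 1
g(2) = mex{0,1} = 2
g(3) = mex{1,2} = 0
g(4) = mex{0,2} = 1
g(5) = mex{0,1} = 2
g(6) = mex{1,2} = 0
g(7) = mex{0,2} = 1
g(8) = mex{0,1} = 2
g(9) = mex{1,2} = 0
g(10) = mex{0,2} = 1
g(11) = mex{0,1} = 2
g(12) = mex{1,2} = 0
The P-positions (g = 0) in 0..12 are 0, 3, 6, 9, 12.

0, 3, 6, 9, 12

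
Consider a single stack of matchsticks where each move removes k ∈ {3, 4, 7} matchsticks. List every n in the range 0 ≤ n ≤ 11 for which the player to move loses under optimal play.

0, 1, 2, 10, 11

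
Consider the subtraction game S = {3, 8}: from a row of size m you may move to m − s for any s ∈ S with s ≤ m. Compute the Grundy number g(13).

0

Build the Grundy sequence with g(k) = mex{g(k−s) : s ∈ {3, 8}, s ≤ k}:
k:     0  1  2  3  4  5  6  7  8  9 10 11 12 13
g(k):  0  0  0  1  1  1  0  0  2  1  1  0  0  0
So g(13) = 0.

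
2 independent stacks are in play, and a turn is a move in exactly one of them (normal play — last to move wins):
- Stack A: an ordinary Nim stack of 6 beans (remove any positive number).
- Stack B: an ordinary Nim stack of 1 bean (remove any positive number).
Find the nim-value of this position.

Stack A is a plain Nim stack of size 6, so its Grundy value is 6.
Stack B is a plain Nim stack of size 1, so its Grundy value is 1.
By the Sprague-Grundy theorem, the Grundy value of a sum of independent games is the XOR of the component values.
Combined value = 6 ⊕ 1 = 7.

7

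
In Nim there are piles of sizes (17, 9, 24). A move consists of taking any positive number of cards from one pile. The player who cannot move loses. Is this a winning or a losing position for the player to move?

Losing position

Nim-sum: 17 ⊕ 9 ⊕ 24 = 0.
The nim-sum is 0, so this is a P-position: the player to move is in a losing position under optimal play.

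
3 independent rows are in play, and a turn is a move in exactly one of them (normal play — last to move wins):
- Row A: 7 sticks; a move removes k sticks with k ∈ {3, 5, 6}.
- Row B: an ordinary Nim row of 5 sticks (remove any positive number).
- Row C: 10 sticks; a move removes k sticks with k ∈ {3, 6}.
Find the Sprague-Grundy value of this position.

7

For row A, compute g(0), g(1), … with moves {3, 5, 6}:
k:     0  1  2  3  4  5  6  7
g(k):  0  0  0  1  1  1  2  2
So g(7) = 2.
Row B is a plain Nim row of size 5, so its Grundy value is 5.
For row C, compute g(0), g(1), … with moves {3, 6}:
k:     0  1  2  3  4  5  6  7  8  9 10
g(k):  0  0  0  1  1  1  2  2  2  0  0
So g(10) = 0.
The value of a disjunctive sum is the nim-sum of the parts.
Combined value = 2 XOR 5 XOR 0 = 7.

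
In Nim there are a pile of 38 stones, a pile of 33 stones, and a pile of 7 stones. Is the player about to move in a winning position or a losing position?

Losing position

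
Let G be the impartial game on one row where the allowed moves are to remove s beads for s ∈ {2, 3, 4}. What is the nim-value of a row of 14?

1

Build the Grundy sequence with g(k) = mex{g(k−s) : s ∈ {2, 3, 4}, s ≤ k}:
k:     0  1  2  3  4  5  6  7  8  9 10 11 12 13 14
g(k):  0  0  1  1  2  2  0  0  1  1  2  2  0  0  1
So g(14) = 1.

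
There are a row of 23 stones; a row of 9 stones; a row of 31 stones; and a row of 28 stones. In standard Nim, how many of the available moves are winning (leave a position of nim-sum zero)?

Nim-sum: 23 ⊕ 9 ⊕ 31 ⊕ 28 = 29.
The overall nim-sum is X = 29. A row of size p has a winning move iff p XOR X < p (reduce it to p XOR X).
  23: 23 XOR 29 = 10 < 23 — winning move (to 10).
  9: 9 XOR 29 = 20 ≥ 9 — no move.
  31: 31 XOR 29 = 2 < 31 — winning move (to 2).
  28: 28 XOR 29 = 1 < 28 — winning move (to 1).
That gives 3 winning moves.

3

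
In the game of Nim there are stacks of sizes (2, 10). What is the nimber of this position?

8

Nim-sum: 2 ⊕ 10 = 8.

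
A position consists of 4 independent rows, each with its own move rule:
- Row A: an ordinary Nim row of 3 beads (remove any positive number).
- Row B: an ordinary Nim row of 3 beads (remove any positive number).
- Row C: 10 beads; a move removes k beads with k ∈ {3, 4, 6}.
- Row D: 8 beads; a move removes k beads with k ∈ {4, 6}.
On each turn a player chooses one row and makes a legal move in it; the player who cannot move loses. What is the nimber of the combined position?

2

Row A is a plain Nim row of size 3, so its Grundy value is 3.
Row B is a plain Nim row of size 3, so its Grundy value is 3.
Grundy values for row C (subtraction set {3, 4, 6}):
k:     0  1  2  3  4  5  6  7  8  9 10
g(k):  0  0  0  1  1  1  2  2  2  0  0
So g(10) = 0.
Build the Grundy sequence for row D with g(k) = mex{g(k−s) : s ∈ {4, 6}, s ≤ k}:
g(0) = mex{} = 0
g(1) = mex{} = 0
g(2) = mex{} = 0
g(3) = mex{} = 0
g(4) = mex{0} = 1
g(5) = mex{0} = 1
g(6) = mex{0} = 1
g(7) = mex{0} = 1
g(8) = mex{0,1} = 2
So g(8) = 2.
The value of a disjunctive sum is the nim-sum of the parts.
Combined value = 3 XOR 3 XOR 0 XOR 2 = 2.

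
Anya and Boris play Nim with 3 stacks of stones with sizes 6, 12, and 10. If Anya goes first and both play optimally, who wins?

Nim-sum: 6 ^ 12 ^ 10 = 0.
The nim-sum is 0, so this is a P-position: the player to move is in a losing position under optimal play; Anya is about to move from it and so loses — Boris wins.

Boris wins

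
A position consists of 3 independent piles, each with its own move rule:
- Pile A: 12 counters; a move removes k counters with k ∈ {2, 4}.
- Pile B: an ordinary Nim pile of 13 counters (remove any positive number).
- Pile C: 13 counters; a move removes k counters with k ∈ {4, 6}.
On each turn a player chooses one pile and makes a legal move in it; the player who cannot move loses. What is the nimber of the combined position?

Grundy values for pile A (subtraction set {2, 4}):
k:     0  1  2  3  4  5  6  7  8  9 10 11 12
g(k):  0  0  1  1  2  2  0  0  1  1  2  2  0
So g(12) = 0.
Pile B is a plain Nim pile of size 13, so its Grundy value is 13.
For pile C, compute g(0), g(1), … with moves {4, 6}:
g(0) = mex{} = 0
g(1) = mex{} = 0
g(2) = mex{} = 0
g(3) = mex{} = 0
g(4) = mex{0} = 1
g(5) = mex{0} = 1
g(6) = mex{0} = 1
g(7) = mex{0} = 1
g(8) = mex{0,1} = 2
g(9) = mex{0,1} = 2
g(10) = mex{1} = 0
g(11) = mex{1} = 0
g(12) = mex{1,2} = 0
g(13) = mex{1,2} = 0
So g(13) = 0.
The value of a disjunctive sum is the nim-sum of the parts.
Combined value = 0 XOR 13 XOR 0 = 13.

13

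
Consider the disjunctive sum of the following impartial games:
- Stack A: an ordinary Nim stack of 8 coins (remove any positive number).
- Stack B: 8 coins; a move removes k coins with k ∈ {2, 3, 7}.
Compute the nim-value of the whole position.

Stack A is a plain Nim stack of size 8, so its Grundy value is 8.
For stack B, compute g(0), g(1), … with moves {2, 3, 7}:
g(0) = mex{} = 0
g(1) = mex{} = 0
g(2) = mex{0} = 1
g(3) = mex{0} = 1
g(4) = mex{0,1} = 2
g(5) = mex{1} = 0
g(6) = mex{1,2} = 0
g(7) = mex{0,2} = 1
g(8) = mex{0} = 1
So g(8) = 1.
By the Sprague-Grundy theorem, the Grundy value of a sum of independent games is the XOR of the component values.
Combined value = 8 XOR 1 = 9.

9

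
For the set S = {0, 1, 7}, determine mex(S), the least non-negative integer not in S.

2

The values 0, 1 are all present; 2 is the first non-negative integer missing from the set.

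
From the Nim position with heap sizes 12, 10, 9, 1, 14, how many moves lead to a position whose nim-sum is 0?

0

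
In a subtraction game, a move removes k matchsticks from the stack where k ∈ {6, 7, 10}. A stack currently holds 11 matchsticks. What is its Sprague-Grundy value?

1

Build the Grundy sequence with g(k) = mex{g(k−s) : s ∈ {6, 7, 10}, s ≤ k}:
g(0) = mex{} = 0
g(1) = mex{} = 0
g(2) = mex{} = 0
g(3) = mex{} = 0
g(4) = mex{} = 0
g(5) = mex{} = 0
g(6) = mex{0} = 1
g(7) = mex{0} = 1
g(8) = mex{0} = 1
g(9) = mex{0} = 1
g(10) = mex{0} = 1
g(11) = mex{0} = 1
So g(11) = 1.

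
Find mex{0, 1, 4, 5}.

The values 0, 1 are all present; 2 is the first non-negative integer missing from the set.

2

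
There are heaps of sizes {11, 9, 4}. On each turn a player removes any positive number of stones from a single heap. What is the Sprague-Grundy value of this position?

6

Write each in binary and XOR column by column:
  1011  (11)
  1001  (9)
  0100  (4)
  ----
  0110  (6)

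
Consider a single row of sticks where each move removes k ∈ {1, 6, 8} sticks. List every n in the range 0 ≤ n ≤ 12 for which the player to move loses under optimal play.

Compute g(0), g(1), … for moves {1, 6, 8}:
g(0) = mex{} = 0
g(1) = mex{0} = 1
g(2) = mex{1} = 0
g(3) = mex{0} = 1
g(4) = mex{1} = 0
g(5) = mex{0} = 1
g(6) = mex{0,1} = 2
g(7) = mex{1,2} = 0
g(8) = mex{0} = 1
g(9) = mex{1} = 0
g(10) = mex{0} = 1
g(11) = mex{1} = 0
g(12) = mex{0,2} = 1
The P-positions (g = 0) in 0..12 are 0, 2, 4, 7, 9, 11.

0, 2, 4, 7, 9, 11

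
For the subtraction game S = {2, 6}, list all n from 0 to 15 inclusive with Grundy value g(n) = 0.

0, 1, 4, 5, 8, 9, 12, 13

Compute g(0), g(1), … for moves {2, 6}:
k:     0  1  2  3  4  5  6  7  8  9 10 11 12 13 14 15
g(k):  0  0  1  1  0  0  1  1  0  0  1  1  0  0  1  1
The P-positions (g = 0) in 0..15 are 0, 1, 4, 5, 8, 9, 12, 13.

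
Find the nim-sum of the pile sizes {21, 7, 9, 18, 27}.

18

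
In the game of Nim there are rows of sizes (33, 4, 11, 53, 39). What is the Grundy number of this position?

Compute the nim-sum pairwise:
33 ^ 4 = 37
37 ^ 11 = 46
46 ^ 53 = 27
27 ^ 39 = 60

60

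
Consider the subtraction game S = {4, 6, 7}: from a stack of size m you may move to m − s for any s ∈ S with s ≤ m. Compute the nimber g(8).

Build the Grundy sequence with g(k) = mex{g(k−s) : s ∈ {4, 6, 7}, s ≤ k}:
k:     0  1  2  3  4  5  6  7  8
g(k):  0  0  0  0  1  1  1  1  2
So g(8) = 2.

2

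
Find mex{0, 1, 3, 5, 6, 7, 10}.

The values 0, 1 are all present; 2 is the first non-negative integer missing from the set.

2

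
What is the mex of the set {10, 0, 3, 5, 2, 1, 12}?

4

The values 0, 1, 2, 3 are all present; 4 is the first non-negative integer missing from the set.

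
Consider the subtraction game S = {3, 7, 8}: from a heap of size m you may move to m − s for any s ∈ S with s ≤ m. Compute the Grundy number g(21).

0

Build the Grundy sequence with g(k) = mex{g(k−s) : s ∈ {3, 7, 8}, s ≤ k}:
k:     0  1  2  3  4  5  6  7  8  9 10 11 12 13 14 15 16 17 18 19 20 21
g(k):  0  0  0  1  1  1  0  2  2  1  3  0  0  2  1  1  0  0  2  1  1  0
So g(21) = 0.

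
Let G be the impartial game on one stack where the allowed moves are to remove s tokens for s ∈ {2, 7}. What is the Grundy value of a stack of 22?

0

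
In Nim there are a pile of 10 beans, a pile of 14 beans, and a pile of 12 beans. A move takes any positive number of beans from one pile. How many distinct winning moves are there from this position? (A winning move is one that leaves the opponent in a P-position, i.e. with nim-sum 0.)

3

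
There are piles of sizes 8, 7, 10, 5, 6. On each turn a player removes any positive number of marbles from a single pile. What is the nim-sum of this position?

6

Compute the nim-sum pairwise:
8 ⊕ 7 = 15
15 ⊕ 10 = 5
5 ⊕ 5 = 0
0 ⊕ 6 = 6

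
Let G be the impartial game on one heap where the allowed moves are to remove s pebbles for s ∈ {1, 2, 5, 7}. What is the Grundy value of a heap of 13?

1

Build the Grundy sequence with g(k) = mex{g(k−s) : s ∈ {1, 2, 5, 7}, s ≤ k}:
g(0) = mex{} = 0
g(1) = mex{0} = 1
g(2) = mex{0,1} = 2
g(3) = mex{1,2} = 0
g(4) = mex{0,2} = 1
g(5) = mex{0,1} = 2
g(6) = mex{1,2} = 0
g(7) = mex{0,2} = 1
g(8) = mex{0,1} = 2
g(9) = mex{1,2} = 0
g(10) = mex{0,2} = 1
g(11) = mex{0,1} = 2
g(12) = mex{1,2} = 0
g(13) = mex{0,2} = 1
So g(13) = 1.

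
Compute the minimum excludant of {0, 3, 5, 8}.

0 is in the set but 1 is not, so the mex is 1.

1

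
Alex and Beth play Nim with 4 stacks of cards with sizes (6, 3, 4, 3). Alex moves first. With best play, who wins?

Compute the nim-sum pairwise:
6 ⊕ 3 = 5
5 ⊕ 4 = 1
1 ⊕ 3 = 2
The nim-sum is 2 ≠ 0, so this is an N-position: the player to move can win; Alex has a winning move.

Alex wins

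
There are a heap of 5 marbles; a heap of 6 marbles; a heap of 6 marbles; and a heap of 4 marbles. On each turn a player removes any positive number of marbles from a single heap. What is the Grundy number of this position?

1

Nim-sum: 5 ^ 6 ^ 6 ^ 4 = 1.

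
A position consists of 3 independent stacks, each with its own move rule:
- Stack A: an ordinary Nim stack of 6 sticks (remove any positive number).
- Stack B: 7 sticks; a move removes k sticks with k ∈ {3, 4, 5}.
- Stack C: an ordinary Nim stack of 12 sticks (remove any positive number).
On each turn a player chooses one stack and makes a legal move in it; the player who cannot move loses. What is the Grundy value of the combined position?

Stack A is a plain Nim stack of size 6, so its Grundy value is 6.
For stack B, compute g(0), g(1), … with moves {3, 4, 5}:
g(0) = mex{} = 0
g(1) = mex{} = 0
g(2) = mex{} = 0
g(3) = mex{0} = 1
g(4) = mex{0} = 1
g(5) = mex{0} = 1
g(6) = mex{0,1} = 2
g(7) = mex{0,1} = 2
So g(7) = 2.
Stack C is a plain Nim stack of size 12, so its Grundy value is 12.
The value of a disjunctive sum is the nim-sum of the parts.
Combined value = 6 XOR 2 XOR 12 = 8.

8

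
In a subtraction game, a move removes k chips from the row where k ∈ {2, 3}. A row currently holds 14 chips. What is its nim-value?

2

Compute g(0), g(1), … for moves {2, 3}:
g(0) = mex{} = 0
g(1) = mex{} = 0
g(2) = mex{0} = 1
g(3) = mex{0} = 1
g(4) = mex{0,1} = 2
g(5) = mex{1} = 0
g(6) = mex{1,2} = 0
g(7) = mex{0,2} = 1
g(8) = mex{0} = 1
g(9) = mex{0,1} = 2
g(10) = mex{1} = 0
g(11) = mex{1,2} = 0
g(12) = mex{0,2} = 1
g(13) = mex{0} = 1
g(14) = mex{0,1} = 2
So g(14) = 2.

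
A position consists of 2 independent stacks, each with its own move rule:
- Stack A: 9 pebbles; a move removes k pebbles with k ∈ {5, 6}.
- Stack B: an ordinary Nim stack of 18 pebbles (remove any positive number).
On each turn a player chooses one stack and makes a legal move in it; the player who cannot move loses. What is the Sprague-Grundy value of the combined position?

Build the Grundy sequence for stack A with g(k) = mex{g(k−s) : s ∈ {5, 6}, s ≤ k}:
g(0) = mex{} = 0
g(1) = mex{} = 0
g(2) = mex{} = 0
g(3) = mex{} = 0
g(4) = mex{} = 0
g(5) = mex{0} = 1
g(6) = mex{0} = 1
g(7) = mex{0} = 1
g(8) = mex{0} = 1
g(9) = mex{0} = 1
So g(9) = 1.
Stack B is a plain Nim stack of size 18, so its Grundy value is 18.
By the Sprague-Grundy theorem, the Grundy value of a sum of independent games is the XOR of the component values.
Combined value = 1 ⊕ 18 = 19.

19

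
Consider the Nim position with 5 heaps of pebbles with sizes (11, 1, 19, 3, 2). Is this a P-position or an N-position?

N-position

Compute the nim-sum pairwise:
11 XOR 1 = 10
10 XOR 19 = 25
25 XOR 3 = 26
26 XOR 2 = 24
The nim-sum is 24 ≠ 0, so this is an N-position: the player to move can win.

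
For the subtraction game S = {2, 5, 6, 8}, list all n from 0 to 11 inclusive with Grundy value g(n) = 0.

Grundy values for subtraction set {2, 5, 6, 8}:
k:     0  1  2  3  4  5  6  7  8  9 10 11
g(k):  0  0  1  1  0  2  1  3  2  2  3  0
The P-positions (g = 0) in 0..11 are 0, 1, 4, 11.

0, 1, 4, 11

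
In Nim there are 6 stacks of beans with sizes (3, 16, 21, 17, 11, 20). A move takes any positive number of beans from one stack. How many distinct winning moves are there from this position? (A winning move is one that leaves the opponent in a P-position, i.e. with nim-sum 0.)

1

Compute the nim-sum pairwise:
3 XOR 16 = 19
19 XOR 21 = 6
6 XOR 17 = 23
23 XOR 11 = 28
28 XOR 20 = 8
The overall nim-sum is X = 8. A stack of size p has a winning move iff p XOR X < p (reduce it to p XOR X).
  3: 3 XOR 8 = 11 ≥ 3 — no move.
  16: 16 XOR 8 = 24 ≥ 16 — no move.
  21: 21 XOR 8 = 29 ≥ 21 — no move.
  17: 17 XOR 8 = 25 ≥ 17 — no move.
  11: 11 XOR 8 = 3 < 11 — winning move (to 3).
  20: 20 XOR 8 = 28 ≥ 20 — no move.
That gives 1 winning move.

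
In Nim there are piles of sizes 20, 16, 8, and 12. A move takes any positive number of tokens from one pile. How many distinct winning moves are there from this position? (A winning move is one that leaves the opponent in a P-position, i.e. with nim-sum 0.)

0

Compute the nim-sum pairwise:
20 ^ 16 = 4
4 ^ 8 = 12
12 ^ 12 = 0
The nim-sum is already 0, so every move leaves a nonzero nim-sum — there are no winning moves.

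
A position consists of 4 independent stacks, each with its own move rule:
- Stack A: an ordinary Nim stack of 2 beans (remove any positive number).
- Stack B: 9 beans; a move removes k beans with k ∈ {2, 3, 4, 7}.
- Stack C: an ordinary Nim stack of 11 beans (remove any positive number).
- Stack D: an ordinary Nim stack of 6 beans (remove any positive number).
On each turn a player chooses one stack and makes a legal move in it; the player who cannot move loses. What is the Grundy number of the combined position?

11

Stack A is a plain Nim stack of size 2, so its Grundy value is 2.
Grundy values for stack B (subtraction set {2, 3, 4, 7}):
g(0) = mex{} = 0
g(1) = mex{} = 0
g(2) = mex{0} = 1
g(3) = mex{0} = 1
g(4) = mex{0,1} = 2
g(5) = mex{0,1} = 2
g(6) = mex{1,2} = 0
g(7) = mex{0,1,2} = 3
g(8) = mex{0,2} = 1
g(9) = mex{0,1,2,3} = 4
So g(9) = 4.
Stack C is a plain Nim stack of size 11, so its Grundy value is 11.
Stack D is a plain Nim stack of size 6, so its Grundy value is 6.
The value of a disjunctive sum is the nim-sum of the parts.
Combined value = 2 XOR 4 XOR 11 XOR 6 = 11.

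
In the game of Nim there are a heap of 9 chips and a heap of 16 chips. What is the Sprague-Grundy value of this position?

Nim-sum: 9 ^ 16 = 25.

25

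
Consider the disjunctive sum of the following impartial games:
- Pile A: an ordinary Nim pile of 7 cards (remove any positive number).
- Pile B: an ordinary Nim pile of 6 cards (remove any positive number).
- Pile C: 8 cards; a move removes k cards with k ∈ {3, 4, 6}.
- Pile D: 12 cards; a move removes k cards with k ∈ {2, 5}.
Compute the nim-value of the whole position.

Pile A is a plain Nim pile of size 7, so its Grundy value is 7.
Pile B is a plain Nim pile of size 6, so its Grundy value is 6.
Grundy values for pile C (subtraction set {3, 4, 6}):
g(0) = mex{} = 0
g(1) = mex{} = 0
g(2) = mex{} = 0
g(3) = mex{0} = 1
g(4) = mex{0} = 1
g(5) = mex{0} = 1
g(6) = mex{0,1} = 2
g(7) = mex{0,1} = 2
g(8) = mex{0,1} = 2
So g(8) = 2.
For pile D, compute g(0), g(1), … with moves {2, 5}:
g(0) = mex{} = 0
g(1) = mex{} = 0
g(2) = mex{0} = 1
g(3) = mex{0} = 1
g(4) = mex{1} = 0
g(5) = mex{0,1} = 2
g(6) = mex{0} = 1
g(7) = mex{1,2} = 0
g(8) = mex{1} = 0
g(9) = mex{0} = 1
g(10) = mex{0,2} = 1
g(11) = mex{1} = 0
g(12) = mex{0,1} = 2
So g(12) = 2.
The value of a disjunctive sum is the nim-sum of the parts.
Combined value = 7 XOR 6 XOR 2 XOR 2 = 1.

1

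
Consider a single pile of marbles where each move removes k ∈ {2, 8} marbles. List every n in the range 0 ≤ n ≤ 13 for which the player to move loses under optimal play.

0, 1, 4, 5, 10, 11

Build the Grundy sequence with g(k) = mex{g(k−s) : s ∈ {2, 8}, s ≤ k}:
g(0) = mex{} = 0
g(1) = mex{} = 0
g(2) = mex{0} = 1
g(3) = mex{0} = 1
g(4) = mex{1} = 0
g(5) = mex{1} = 0
g(6) = mex{0} = 1
g(7) = mex{0} = 1
g(8) = mex{0,1} = 2
g(9) = mex{0,1} = 2
g(10) = mex{1,2} = 0
g(11) = mex{1,2} = 0
g(12) = mex{0} = 1
g(13) = mex{0} = 1
The P-positions (g = 0) in 0..13 are 0, 1, 4, 5, 10, 11.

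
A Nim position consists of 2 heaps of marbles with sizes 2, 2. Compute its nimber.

Compute the nim-sum pairwise:
2 ⊕ 2 = 0

0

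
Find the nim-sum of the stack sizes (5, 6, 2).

Nim-sum: 5 XOR 6 XOR 2 = 1.

1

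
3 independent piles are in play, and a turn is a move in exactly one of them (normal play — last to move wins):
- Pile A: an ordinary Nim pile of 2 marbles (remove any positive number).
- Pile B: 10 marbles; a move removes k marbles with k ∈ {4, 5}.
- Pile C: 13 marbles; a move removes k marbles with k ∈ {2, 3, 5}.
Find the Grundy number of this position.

Pile A is a plain Nim pile of size 2, so its Grundy value is 2.
Grundy values for pile B (subtraction set {4, 5}):
k:     0  1  2  3  4  5  6  7  8  9 10
g(k):  0  0  0  0  1  1  1  1  2  0  0
So g(10) = 0.
For pile C, compute g(0), g(1), … with moves {2, 3, 5}:
g(0) = mex{} = 0
g(1) = mex{} = 0
g(2) = mex{0} = 1
g(3) = mex{0} = 1
g(4) = mex{0,1} = 2
g(5) = mex{0,1} = 2
g(6) = mex{0,1,2} = 3
g(7) = mex{1,2} = 0
g(8) = mex{1,2,3} = 0
g(9) = mex{0,2,3} = 1
g(10) = mex{0,2} = 1
g(11) = mex{0,1,3} = 2
g(12) = mex{0,1} = 2
g(13) = mex{0,1,2} = 3
So g(13) = 3.
The value of a disjunctive sum is the nim-sum of the parts.
Combined value = 2 XOR 0 XOR 3 = 1.

1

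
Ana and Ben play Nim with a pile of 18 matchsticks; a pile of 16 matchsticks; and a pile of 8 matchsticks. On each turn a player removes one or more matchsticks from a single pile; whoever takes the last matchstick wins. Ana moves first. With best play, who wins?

In binary:
  10010  (18)
  10000  (16)
  01000  (8)
  -----
  01010  (10)
The nim-sum is 10 ≠ 0, so this is an N-position: the player to move can win; Ana has a winning move.

Ana wins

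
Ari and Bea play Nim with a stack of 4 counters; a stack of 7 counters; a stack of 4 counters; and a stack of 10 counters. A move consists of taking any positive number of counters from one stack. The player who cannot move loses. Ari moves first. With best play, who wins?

Compute the nim-sum pairwise:
4 XOR 7 = 3
3 XOR 4 = 7
7 XOR 10 = 13
The nim-sum is 13 ≠ 0, so this is an N-position: the player to move can win; Ari has a winning move.

Ari wins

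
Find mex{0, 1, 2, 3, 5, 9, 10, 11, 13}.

4

The values 0, 1, 2, 3 are all present; 4 is the first non-negative integer missing from the set.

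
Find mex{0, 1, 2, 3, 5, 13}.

The values 0, 1, 2, 3 are all present; 4 is the first non-negative integer missing from the set.

4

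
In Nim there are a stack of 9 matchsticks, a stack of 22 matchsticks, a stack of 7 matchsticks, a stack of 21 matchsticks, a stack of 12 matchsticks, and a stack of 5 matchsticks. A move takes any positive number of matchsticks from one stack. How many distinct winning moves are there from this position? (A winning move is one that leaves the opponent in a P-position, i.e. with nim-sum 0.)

Compute the nim-sum pairwise:
9 ^ 22 = 31
31 ^ 7 = 24
24 ^ 21 = 13
13 ^ 12 = 1
1 ^ 5 = 4
The overall nim-sum is X = 4. A stack of size p has a winning move iff p XOR X < p (reduce it to p XOR X).
  9: 9 XOR 4 = 13 ≥ 9 — no move.
  22: 22 XOR 4 = 18 < 22 — winning move (to 18).
  7: 7 XOR 4 = 3 < 7 — winning move (to 3).
  21: 21 XOR 4 = 17 < 21 — winning move (to 17).
  12: 12 XOR 4 = 8 < 12 — winning move (to 8).
  5: 5 XOR 4 = 1 < 5 — winning move (to 1).
That gives 5 winning moves.

5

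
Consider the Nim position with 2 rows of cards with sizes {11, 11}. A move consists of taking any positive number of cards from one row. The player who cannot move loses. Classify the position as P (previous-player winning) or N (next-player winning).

P-position

Bitwise XOR of the heap sizes:
  1011  (11)
  1011  (11)
  ----
  0000  (0)
The nim-sum is 0, so this is a P-position: the player to move is in a losing position under optimal play.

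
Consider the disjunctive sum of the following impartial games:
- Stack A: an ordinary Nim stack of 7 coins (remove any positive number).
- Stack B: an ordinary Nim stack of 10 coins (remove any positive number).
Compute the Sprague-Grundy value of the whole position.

Stack A is a plain Nim stack of size 7, so its Grundy value is 7.
Stack B is a plain Nim stack of size 10, so its Grundy value is 10.
The value of a disjunctive sum is the nim-sum of the parts.
Combined value = 7 ⊕ 10 = 13.

13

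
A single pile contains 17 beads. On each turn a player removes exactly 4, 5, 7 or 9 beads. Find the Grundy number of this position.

Compute g(0), g(1), … for moves {4, 5, 7, 9}:
k:     0  1  2  3  4  5  6  7  8  9 10 11 12 13 14 15 16 17
g(k):  0  0  0  0  1  1  1  1  2  2  2  2  3  0  0  0  0  1
So g(17) = 1.

1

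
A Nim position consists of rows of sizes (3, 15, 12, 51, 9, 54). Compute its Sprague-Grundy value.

Bitwise XOR of the heap sizes:
  000011  (3)
  001111  (15)
  001100  (12)
  110011  (51)
  001001  (9)
  110110  (54)
  ------
  001100  (12)

12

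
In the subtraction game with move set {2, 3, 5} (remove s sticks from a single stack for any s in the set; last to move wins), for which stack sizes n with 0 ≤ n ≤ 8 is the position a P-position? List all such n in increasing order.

0, 1, 7, 8

Grundy values for subtraction set {2, 3, 5}:
g(0) = mex{} = 0
g(1) = mex{} = 0
g(2) = mex{0} = 1
g(3) = mex{0} = 1
g(4) = mex{0,1} = 2
g(5) = mex{0,1} = 2
g(6) = mex{0,1,2} = 3
g(7) = mex{1,2} = 0
g(8) = mex{1,2,3} = 0
The P-positions (g = 0) in 0..8 are 0, 1, 7, 8.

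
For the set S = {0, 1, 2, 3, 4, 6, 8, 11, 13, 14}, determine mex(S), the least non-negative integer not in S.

5

The values 0, 1, 2, 3, 4 are all present; 5 is the first non-negative integer missing from the set.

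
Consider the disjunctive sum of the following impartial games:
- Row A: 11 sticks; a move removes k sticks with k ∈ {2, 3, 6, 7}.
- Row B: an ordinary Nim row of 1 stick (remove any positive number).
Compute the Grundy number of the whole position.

0

Build the Grundy sequence for row A with g(k) = mex{g(k−s) : s ∈ {2, 3, 6, 7}, s ≤ k}:
g(0) = mex{} = 0
g(1) = mex{} = 0
g(2) = mex{0} = 1
g(3) = mex{0} = 1
g(4) = mex{0,1} = 2
g(5) = mex{1} = 0
g(6) = mex{0,1,2} = 3
g(7) = mex{0,2} = 1
g(8) = mex{0,1,3} = 2
g(9) = mex{1,3} = 0
g(10) = mex{1,2} = 0
g(11) = mex{0,2} = 1
So g(11) = 1.
Row B is a plain Nim row of size 1, so its Grundy value is 1.
By the Sprague-Grundy theorem, the Grundy value of a sum of independent games is the XOR of the component values.
Combined value = 1 XOR 1 = 0.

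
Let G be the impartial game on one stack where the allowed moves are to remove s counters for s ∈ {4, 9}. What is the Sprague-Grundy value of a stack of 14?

0

Compute g(0), g(1), … for moves {4, 9}:
k:     0  1  2  3  4  5  6  7  8  9 10 11 12 13 14
g(k):  0  0  0  0  1  1  1  1  0  2  2  2  1  0  0
So g(14) = 0.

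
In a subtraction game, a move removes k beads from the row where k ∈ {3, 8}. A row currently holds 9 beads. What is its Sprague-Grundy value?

Grundy values for subtraction set {3, 8}:
g(0) = mex{} = 0
g(1) = mex{} = 0
g(2) = mex{} = 0
g(3) = mex{0} = 1
g(4) = mex{0} = 1
g(5) = mex{0} = 1
g(6) = mex{1} = 0
g(7) = mex{1} = 0
g(8) = mex{0,1} = 2
g(9) = mex{0} = 1
So g(9) = 1.

1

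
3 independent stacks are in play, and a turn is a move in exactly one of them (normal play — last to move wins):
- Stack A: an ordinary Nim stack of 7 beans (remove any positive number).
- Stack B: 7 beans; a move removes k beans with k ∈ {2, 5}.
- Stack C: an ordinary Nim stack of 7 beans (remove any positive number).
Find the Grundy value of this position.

0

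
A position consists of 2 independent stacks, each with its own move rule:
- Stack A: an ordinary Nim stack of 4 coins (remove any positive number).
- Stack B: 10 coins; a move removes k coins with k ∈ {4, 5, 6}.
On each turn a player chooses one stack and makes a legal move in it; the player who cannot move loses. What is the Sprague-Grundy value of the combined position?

4

Stack A is a plain Nim stack of size 4, so its Grundy value is 4.
Grundy values for stack B (subtraction set {4, 5, 6}):
g(0) = mex{} = 0
g(1) = mex{} = 0
g(2) = mex{} = 0
g(3) = mex{} = 0
g(4) = mex{0} = 1
g(5) = mex{0} = 1
g(6) = mex{0} = 1
g(7) = mex{0} = 1
g(8) = mex{0,1} = 2
g(9) = mex{0,1} = 2
g(10) = mex{1} = 0
So g(10) = 0.
The value of a disjunctive sum is the nim-sum of the parts.
Combined value = 4 XOR 0 = 4.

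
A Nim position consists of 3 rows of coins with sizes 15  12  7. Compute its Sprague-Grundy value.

4

Nim-sum: 15 ⊕ 12 ⊕ 7 = 4.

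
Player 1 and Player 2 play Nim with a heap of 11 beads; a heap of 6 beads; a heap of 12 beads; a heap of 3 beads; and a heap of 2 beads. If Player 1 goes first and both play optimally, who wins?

Player 2 wins

Nim-sum: 11 XOR 6 XOR 12 XOR 3 XOR 2 = 0.
The nim-sum is 0, so this is a P-position: the player to move is in a losing position under optimal play; Player 1 is about to move from it and so loses — Player 2 wins.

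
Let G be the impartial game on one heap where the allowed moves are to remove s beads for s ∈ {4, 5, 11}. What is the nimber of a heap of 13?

Build the Grundy sequence with g(k) = mex{g(k−s) : s ∈ {4, 5, 11}, s ≤ k}:
g(0) = mex{} = 0
g(1) = mex{} = 0
g(2) = mex{} = 0
g(3) = mex{} = 0
g(4) = mex{0} = 1
g(5) = mex{0} = 1
g(6) = mex{0} = 1
g(7) = mex{0} = 1
g(8) = mex{0,1} = 2
g(9) = mex{1} = 0
g(10) = mex{1} = 0
g(11) = mex{0,1} = 2
g(12) = mex{0,1,2} = 3
g(13) = mex{0,2} = 1
So g(13) = 1.

1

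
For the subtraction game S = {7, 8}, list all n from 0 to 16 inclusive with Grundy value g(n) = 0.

0, 1, 2, 3, 4, 5, 6, 15, 16

Compute g(0), g(1), … for moves {7, 8}:
k:     0  1  2  3  4  5  6  7  8  9 10 11 12 13 14 15 16
g(k):  0  0  0  0  0  0  0  1  1  1  1  1  1  1  2  0  0
The P-positions (g = 0) in 0..16 are 0, 1, 2, 3, 4, 5, 6, 15, 16.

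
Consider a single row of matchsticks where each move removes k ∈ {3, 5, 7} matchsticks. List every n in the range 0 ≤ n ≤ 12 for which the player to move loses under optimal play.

0, 1, 2, 10, 11, 12

Compute g(0), g(1), … for moves {3, 5, 7}:
k:     0  1  2  3  4  5  6  7  8  9 10 11 12
g(k):  0  0  0  1  1  1  2  2  2  3  0  0  0
The P-positions (g = 0) in 0..12 are 0, 1, 2, 10, 11, 12.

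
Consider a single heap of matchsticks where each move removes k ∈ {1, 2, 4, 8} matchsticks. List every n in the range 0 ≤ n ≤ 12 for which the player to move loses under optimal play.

0, 3, 6, 9, 12

Grundy values for subtraction set {1, 2, 4, 8}:
k:     0  1  2  3  4  5  6  7  8  9 10 11 12
g(k):  0  1  2  0  1  2  0  1  2  0  1  2  0
The P-positions (g = 0) in 0..12 are 0, 3, 6, 9, 12.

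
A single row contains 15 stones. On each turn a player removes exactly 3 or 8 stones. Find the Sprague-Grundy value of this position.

1

Build the Grundy sequence with g(k) = mex{g(k−s) : s ∈ {3, 8}, s ≤ k}:
k:     0  1  2  3  4  5  6  7  8  9 10 11 12 13 14 15
g(k):  0  0  0  1  1  1  0  0  2  1  1  0  0  0  1  1
So g(15) = 1.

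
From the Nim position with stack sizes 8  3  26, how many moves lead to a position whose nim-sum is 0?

Compute the nim-sum pairwise:
8 ⊕ 3 = 11
11 ⊕ 26 = 17
The overall nim-sum is X = 17. A stack of size p has a winning move iff p XOR X < p (reduce it to p XOR X).
  8: 8 XOR 17 = 25 ≥ 8 — no move.
  3: 3 XOR 17 = 18 ≥ 3 — no move.
  26: 26 XOR 17 = 11 < 26 — winning move (to 11).
That gives 1 winning move.

1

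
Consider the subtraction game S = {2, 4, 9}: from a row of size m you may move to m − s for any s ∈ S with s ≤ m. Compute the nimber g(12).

0

Grundy values for subtraction set {2, 4, 9}:
k:     0  1  2  3  4  5  6  7  8  9 10 11 12
g(k):  0  0  1  1  2  2  0  0  1  1  2  2  0
So g(12) = 0.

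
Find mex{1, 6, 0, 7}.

The values 0, 1 are all present; 2 is the first non-negative integer missing from the set.

2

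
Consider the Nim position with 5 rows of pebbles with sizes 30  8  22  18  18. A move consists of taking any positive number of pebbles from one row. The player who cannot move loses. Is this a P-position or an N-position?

Bitwise XOR of the heap sizes:
  11110  (30)
  01000  (8)
  10110  (22)
  10010  (18)
  10010  (18)
  -----
  00000  (0)
The nim-sum is 0, so this is a P-position: the player to move is in a losing position under optimal play.

P-position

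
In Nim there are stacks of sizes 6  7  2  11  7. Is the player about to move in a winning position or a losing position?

Winning position

Compute the nim-sum pairwise:
6 XOR 7 = 1
1 XOR 2 = 3
3 XOR 11 = 8
8 XOR 7 = 15
The nim-sum is 15 ≠ 0, so this is an N-position: the player to move can win.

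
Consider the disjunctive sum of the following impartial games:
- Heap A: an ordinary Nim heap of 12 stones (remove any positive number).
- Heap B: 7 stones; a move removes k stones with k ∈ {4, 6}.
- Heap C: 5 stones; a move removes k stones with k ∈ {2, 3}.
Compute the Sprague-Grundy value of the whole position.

Heap A is a plain Nim heap of size 12, so its Grundy value is 12.
Build the Grundy sequence for heap B with g(k) = mex{g(k−s) : s ∈ {4, 6}, s ≤ k}:
g(0) = mex{} = 0
g(1) = mex{} = 0
g(2) = mex{} = 0
g(3) = mex{} = 0
g(4) = mex{0} = 1
g(5) = mex{0} = 1
g(6) = mex{0} = 1
g(7) = mex{0} = 1
So g(7) = 1.
For heap C, compute g(0), g(1), … with moves {2, 3}:
g(0) = mex{} = 0
g(1) = mex{} = 0
g(2) = mex{0} = 1
g(3) = mex{0} = 1
g(4) = mex{0,1} = 2
g(5) = mex{1} = 0
So g(5) = 0.
By the Sprague-Grundy theorem, the Grundy value of a sum of independent games is the XOR of the component values.
Combined value = 12 XOR 1 XOR 0 = 13.

13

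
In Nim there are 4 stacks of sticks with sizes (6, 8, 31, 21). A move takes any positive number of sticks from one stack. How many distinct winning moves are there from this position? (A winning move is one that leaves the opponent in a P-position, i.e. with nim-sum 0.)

3

Write each in binary and XOR column by column:
  00110  (6)
  01000  (8)
  11111  (31)
  10101  (21)
  -----
  00100  (4)
The overall nim-sum is X = 4. A stack of size p has a winning move iff p XOR X < p (reduce it to p XOR X).
  6: 6 XOR 4 = 2 < 6 — winning move (to 2).
  8: 8 XOR 4 = 12 ≥ 8 — no move.
  31: 31 XOR 4 = 27 < 31 — winning move (to 27).
  21: 21 XOR 4 = 17 < 21 — winning move (to 17).
That gives 3 winning moves.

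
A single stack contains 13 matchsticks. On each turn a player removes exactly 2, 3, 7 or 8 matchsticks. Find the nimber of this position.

1

Build the Grundy sequence with g(k) = mex{g(k−s) : s ∈ {2, 3, 7, 8}, s ≤ k}:
k:     0  1  2  3  4  5  6  7  8  9 10 11 12 13
g(k):  0  0  1  1  2  0  0  1  1  2  0  0  1  1
So g(13) = 1.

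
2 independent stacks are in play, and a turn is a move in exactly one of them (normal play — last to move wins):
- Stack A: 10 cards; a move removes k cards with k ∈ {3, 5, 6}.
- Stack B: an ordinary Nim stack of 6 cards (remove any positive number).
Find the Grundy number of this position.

6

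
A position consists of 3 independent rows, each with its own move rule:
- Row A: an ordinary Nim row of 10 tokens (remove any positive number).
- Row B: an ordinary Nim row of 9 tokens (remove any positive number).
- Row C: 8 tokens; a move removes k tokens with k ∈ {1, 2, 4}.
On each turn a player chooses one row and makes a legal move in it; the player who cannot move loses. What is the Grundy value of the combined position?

Row A is a plain Nim row of size 10, so its Grundy value is 10.
Row B is a plain Nim row of size 9, so its Grundy value is 9.
Grundy values for row C (subtraction set {1, 2, 4}):
g(0) = mex{} = 0
g(1) = mex{0} = 1
g(2) = mex{0,1} = 2
g(3) = mex{1,2} = 0
g(4) = mex{0,2} = 1
g(5) = mex{0,1} = 2
g(6) = mex{1,2} = 0
g(7) = mex{0,2} = 1
g(8) = mex{0,1} = 2
So g(8) = 2.
The value of a disjunctive sum is the nim-sum of the parts.
Combined value = 10 XOR 9 XOR 2 = 1.

1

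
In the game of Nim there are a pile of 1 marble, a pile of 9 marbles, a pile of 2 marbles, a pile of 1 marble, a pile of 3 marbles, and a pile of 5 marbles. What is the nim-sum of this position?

13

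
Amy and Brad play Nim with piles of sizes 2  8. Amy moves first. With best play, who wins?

Amy wins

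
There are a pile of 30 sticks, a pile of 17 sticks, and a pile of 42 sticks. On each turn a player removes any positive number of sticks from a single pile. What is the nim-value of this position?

In binary:
  011110  (30)
  010001  (17)
  101010  (42)
  ------
  100101  (37)

37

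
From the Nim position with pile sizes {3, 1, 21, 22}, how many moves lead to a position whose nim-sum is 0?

3

Nim-sum: 3 ⊕ 1 ⊕ 21 ⊕ 22 = 1.
The overall nim-sum is X = 1. A pile of size p has a winning move iff p XOR X < p (reduce it to p XOR X).
  3: 3 XOR 1 = 2 < 3 — winning move (to 2).
  1: 1 XOR 1 = 0 < 1 — winning move (to 0).
  21: 21 XOR 1 = 20 < 21 — winning move (to 20).
  22: 22 XOR 1 = 23 ≥ 22 — no move.
That gives 3 winning moves.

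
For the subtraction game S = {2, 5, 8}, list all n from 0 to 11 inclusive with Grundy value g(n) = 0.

0, 1, 4, 7, 10, 11

Build the Grundy sequence with g(k) = mex{g(k−s) : s ∈ {2, 5, 8}, s ≤ k}:
g(0) = mex{} = 0
g(1) = mex{} = 0
g(2) = mex{0} = 1
g(3) = mex{0} = 1
g(4) = mex{1} = 0
g(5) = mex{0,1} = 2
g(6) = mex{0} = 1
g(7) = mex{1,2} = 0
g(8) = mex{0,1} = 2
g(9) = mex{0} = 1
g(10) = mex{1,2} = 0
g(11) = mex{1} = 0
The P-positions (g = 0) in 0..11 are 0, 1, 4, 7, 10, 11.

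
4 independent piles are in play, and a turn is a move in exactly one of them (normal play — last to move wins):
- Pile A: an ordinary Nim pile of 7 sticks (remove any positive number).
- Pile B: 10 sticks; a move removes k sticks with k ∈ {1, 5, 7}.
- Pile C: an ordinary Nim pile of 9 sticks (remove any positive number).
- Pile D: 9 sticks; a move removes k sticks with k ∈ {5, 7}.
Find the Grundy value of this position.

15

Pile A is a plain Nim pile of size 7, so its Grundy value is 7.
For pile B, compute g(0), g(1), … with moves {1, 5, 7}:
k:     0  1  2  3  4  5  6  7  8  9 10
g(k):  0  1  0  1  0  1  0  1  0  1  0
So g(10) = 0.
Pile C is a plain Nim pile of size 9, so its Grundy value is 9.
Build the Grundy sequence for pile D with g(k) = mex{g(k−s) : s ∈ {5, 7}, s ≤ k}:
g(0) = mex{} = 0
g(1) = mex{} = 0
g(2) = mex{} = 0
g(3) = mex{} = 0
g(4) = mex{} = 0
g(5) = mex{0} = 1
g(6) = mex{0} = 1
g(7) = mex{0} = 1
g(8) = mex{0} = 1
g(9) = mex{0} = 1
So g(9) = 1.
The value of a disjunctive sum is the nim-sum of the parts.
Combined value = 7 ⊕ 0 ⊕ 9 ⊕ 1 = 15.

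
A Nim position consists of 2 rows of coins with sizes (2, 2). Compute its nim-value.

0

Compute the nim-sum pairwise:
2 ⊕ 2 = 0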